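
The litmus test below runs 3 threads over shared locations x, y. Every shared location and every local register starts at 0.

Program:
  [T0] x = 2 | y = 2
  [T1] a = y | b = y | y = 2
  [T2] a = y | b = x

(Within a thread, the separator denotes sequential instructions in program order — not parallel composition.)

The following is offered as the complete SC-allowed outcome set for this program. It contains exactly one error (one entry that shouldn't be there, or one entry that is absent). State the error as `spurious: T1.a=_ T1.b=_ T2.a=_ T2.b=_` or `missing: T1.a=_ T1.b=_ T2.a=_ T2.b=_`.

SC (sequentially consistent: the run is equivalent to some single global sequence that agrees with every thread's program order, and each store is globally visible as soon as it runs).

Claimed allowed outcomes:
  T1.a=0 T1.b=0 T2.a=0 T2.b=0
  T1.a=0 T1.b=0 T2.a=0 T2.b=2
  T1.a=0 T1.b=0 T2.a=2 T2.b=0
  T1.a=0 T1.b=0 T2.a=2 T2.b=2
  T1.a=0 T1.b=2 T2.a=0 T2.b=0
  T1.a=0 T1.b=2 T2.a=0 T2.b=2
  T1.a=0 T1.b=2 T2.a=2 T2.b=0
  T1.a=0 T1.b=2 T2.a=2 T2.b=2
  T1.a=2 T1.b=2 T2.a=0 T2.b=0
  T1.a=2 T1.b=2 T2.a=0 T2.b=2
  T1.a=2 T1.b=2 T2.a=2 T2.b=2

spurious: T1.a=0 T1.b=2 T2.a=2 T2.b=0

outcome vector order: (T1.a,T1.b,T2.a,T2.b)
SC: 10 outcomes — {0000 0002 0020 0022 0200 0202 0222 2200 2202 2222}
claimed∖SC = {0220}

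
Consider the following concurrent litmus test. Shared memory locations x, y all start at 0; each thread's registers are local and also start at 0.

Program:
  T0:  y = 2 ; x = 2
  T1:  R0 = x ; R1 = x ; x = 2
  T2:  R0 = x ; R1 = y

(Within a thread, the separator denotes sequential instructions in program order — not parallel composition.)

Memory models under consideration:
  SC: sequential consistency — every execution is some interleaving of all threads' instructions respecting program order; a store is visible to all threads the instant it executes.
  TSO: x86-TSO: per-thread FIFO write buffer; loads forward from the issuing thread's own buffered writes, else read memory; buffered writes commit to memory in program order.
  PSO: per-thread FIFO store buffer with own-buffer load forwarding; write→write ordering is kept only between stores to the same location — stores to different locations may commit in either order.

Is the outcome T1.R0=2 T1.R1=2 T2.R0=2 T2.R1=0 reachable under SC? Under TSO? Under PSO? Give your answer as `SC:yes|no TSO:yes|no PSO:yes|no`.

SC:no TSO:no PSO:yes

outcome vector order: (T1.R0,T1.R1,T2.R0,T2.R1)
SC: 10 outcomes — {(0,0,0,0) (0,0,0,2) (0,0,2,0) (0,0,2,2) (0,2,0,0) (0,2,0,2) (0,2,2,2) (2,2,0,0) (2,2,0,2) (2,2,2,2)}
TSO: 10 outcomes — {(0,0,0,0) (0,0,0,2) (0,0,2,0) (0,0,2,2) (0,2,0,0) (0,2,0,2) (0,2,2,2) (2,2,0,0) (2,2,0,2) (2,2,2,2)}
PSO: 12 outcomes — {(0,0,0,0) (0,0,0,2) (0,0,2,0) (0,0,2,2) (0,2,0,0) (0,2,0,2) (0,2,2,0) (0,2,2,2) (2,2,0,0) (2,2,0,2) (2,2,2,0) (2,2,2,2)}
target (2,2,2,0) ∈ {PSO}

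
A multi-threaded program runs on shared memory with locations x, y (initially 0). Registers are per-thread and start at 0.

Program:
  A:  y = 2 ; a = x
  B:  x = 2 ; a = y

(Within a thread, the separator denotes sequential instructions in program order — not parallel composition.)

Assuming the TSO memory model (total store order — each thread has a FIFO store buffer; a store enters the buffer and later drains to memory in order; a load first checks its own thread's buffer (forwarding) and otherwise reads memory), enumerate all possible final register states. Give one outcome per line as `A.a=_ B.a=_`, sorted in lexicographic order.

A.a=0 B.a=0
A.a=0 B.a=2
A.a=2 B.a=0
A.a=2 B.a=2

outcome vector order: (A.a,B.a)
|TSO outcomes| = 4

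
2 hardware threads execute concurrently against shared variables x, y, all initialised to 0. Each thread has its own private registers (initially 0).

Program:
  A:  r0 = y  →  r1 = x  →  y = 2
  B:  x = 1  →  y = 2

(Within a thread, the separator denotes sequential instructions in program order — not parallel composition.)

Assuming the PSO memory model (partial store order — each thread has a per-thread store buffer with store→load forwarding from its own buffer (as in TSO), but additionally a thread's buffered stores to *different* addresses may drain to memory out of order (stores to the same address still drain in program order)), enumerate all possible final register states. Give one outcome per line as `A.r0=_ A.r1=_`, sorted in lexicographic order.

A.r0=0 A.r1=0
A.r0=0 A.r1=1
A.r0=2 A.r1=0
A.r0=2 A.r1=1

outcome vector order: (A.r0,A.r1)
|PSO outcomes| = 4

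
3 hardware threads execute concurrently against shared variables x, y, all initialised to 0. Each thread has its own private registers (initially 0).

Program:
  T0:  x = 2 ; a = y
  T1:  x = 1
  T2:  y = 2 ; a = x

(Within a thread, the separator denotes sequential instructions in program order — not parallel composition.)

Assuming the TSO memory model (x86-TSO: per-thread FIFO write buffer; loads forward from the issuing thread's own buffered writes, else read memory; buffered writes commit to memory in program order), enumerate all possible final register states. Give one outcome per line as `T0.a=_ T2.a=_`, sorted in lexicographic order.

T0.a=0 T2.a=0
T0.a=0 T2.a=1
T0.a=0 T2.a=2
T0.a=2 T2.a=0
T0.a=2 T2.a=1
T0.a=2 T2.a=2

outcome vector order: (T0.a,T2.a)
|TSO outcomes| = 6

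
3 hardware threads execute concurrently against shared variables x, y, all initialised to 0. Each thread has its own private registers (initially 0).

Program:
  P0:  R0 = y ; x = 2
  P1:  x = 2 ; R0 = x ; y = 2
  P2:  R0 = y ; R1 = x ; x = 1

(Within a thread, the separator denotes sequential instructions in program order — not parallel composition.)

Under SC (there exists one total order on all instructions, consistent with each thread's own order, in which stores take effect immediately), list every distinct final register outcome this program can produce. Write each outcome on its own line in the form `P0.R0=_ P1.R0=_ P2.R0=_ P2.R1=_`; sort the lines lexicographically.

P0.R0=0 P1.R0=1 P2.R0=0 P2.R1=0
P0.R0=0 P1.R0=1 P2.R0=0 P2.R1=2
P0.R0=0 P1.R0=2 P2.R0=0 P2.R1=0
P0.R0=0 P1.R0=2 P2.R0=0 P2.R1=2
P0.R0=0 P1.R0=2 P2.R0=2 P2.R1=2
P0.R0=2 P1.R0=1 P2.R0=0 P2.R1=0
P0.R0=2 P1.R0=1 P2.R0=0 P2.R1=2
P0.R0=2 P1.R0=2 P2.R0=0 P2.R1=0
P0.R0=2 P1.R0=2 P2.R0=0 P2.R1=2
P0.R0=2 P1.R0=2 P2.R0=2 P2.R1=2

outcome vector order: (P0.R0,P1.R0,P2.R0,P2.R1)
|SC outcomes| = 10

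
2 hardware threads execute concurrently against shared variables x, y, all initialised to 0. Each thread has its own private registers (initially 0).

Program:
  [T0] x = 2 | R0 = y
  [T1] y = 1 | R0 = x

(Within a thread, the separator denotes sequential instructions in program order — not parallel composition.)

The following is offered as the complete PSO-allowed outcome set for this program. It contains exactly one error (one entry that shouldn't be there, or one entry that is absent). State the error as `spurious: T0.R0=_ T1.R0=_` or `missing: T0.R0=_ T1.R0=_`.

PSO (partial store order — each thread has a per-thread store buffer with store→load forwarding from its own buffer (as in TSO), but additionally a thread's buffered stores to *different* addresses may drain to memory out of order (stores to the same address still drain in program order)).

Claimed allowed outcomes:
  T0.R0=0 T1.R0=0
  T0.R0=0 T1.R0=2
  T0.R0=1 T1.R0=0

outcome vector order: (T0.R0,T1.R0)
[PSO] allowed = {(0,0), (0,2), (1,0), (1,2)}
PSO∖claimed = {(1,2)}

missing: T0.R0=1 T1.R0=2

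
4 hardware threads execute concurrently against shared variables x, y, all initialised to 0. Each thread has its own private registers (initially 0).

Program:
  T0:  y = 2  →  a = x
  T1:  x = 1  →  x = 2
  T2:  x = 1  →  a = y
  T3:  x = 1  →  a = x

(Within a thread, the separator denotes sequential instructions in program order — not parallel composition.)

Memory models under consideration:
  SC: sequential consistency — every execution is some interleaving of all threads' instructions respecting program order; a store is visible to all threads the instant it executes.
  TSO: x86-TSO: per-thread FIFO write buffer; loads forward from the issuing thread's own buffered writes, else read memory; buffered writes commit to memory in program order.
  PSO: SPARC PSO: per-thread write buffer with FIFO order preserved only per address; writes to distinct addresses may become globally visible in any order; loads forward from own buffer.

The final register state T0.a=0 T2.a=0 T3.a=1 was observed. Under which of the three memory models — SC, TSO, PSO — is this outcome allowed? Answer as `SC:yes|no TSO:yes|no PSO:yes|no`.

outcome vector order: (T0.a,T2.a,T3.a)
SC (10): (0,2,1) (0,2,2) (1,0,1) (1,0,2) (1,2,1) (1,2,2) (2,0,1) (2,0,2) (2,2,1) (2,2,2)
TSO (12): (0,0,1) (0,0,2) (0,2,1) (0,2,2) (1,0,1) (1,0,2) (1,2,1) (1,2,2) (2,0,1) (2,0,2) (2,2,1) (2,2,2)
PSO (12): (0,0,1) (0,0,2) (0,2,1) (0,2,2) (1,0,1) (1,0,2) (1,2,1) (1,2,2) (2,0,1) (2,0,2) (2,2,1) (2,2,2)
target (0,0,1) ∈ {TSO,PSO}

SC:no TSO:yes PSO:yes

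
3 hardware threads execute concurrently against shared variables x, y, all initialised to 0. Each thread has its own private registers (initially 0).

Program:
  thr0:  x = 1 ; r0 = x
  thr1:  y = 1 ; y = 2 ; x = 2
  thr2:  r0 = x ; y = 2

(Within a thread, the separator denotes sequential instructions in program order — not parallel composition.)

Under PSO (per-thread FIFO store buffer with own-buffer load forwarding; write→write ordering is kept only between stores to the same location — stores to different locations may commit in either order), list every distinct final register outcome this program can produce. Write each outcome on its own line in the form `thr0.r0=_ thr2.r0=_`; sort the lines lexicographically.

outcome vector order: (thr0.r0,thr2.r0)
|PSO outcomes| = 6

thr0.r0=1 thr2.r0=0
thr0.r0=1 thr2.r0=1
thr0.r0=1 thr2.r0=2
thr0.r0=2 thr2.r0=0
thr0.r0=2 thr2.r0=1
thr0.r0=2 thr2.r0=2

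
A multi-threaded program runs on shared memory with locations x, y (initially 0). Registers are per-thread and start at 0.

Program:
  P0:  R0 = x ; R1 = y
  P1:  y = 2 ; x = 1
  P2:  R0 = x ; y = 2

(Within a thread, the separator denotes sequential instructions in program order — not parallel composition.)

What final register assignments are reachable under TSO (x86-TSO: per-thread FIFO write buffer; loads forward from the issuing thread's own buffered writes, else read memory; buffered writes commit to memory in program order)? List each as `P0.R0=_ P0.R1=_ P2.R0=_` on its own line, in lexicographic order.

outcome vector order: (P0.R0,P0.R1,P2.R0)
|TSO outcomes| = 6

P0.R0=0 P0.R1=0 P2.R0=0
P0.R0=0 P0.R1=0 P2.R0=1
P0.R0=0 P0.R1=2 P2.R0=0
P0.R0=0 P0.R1=2 P2.R0=1
P0.R0=1 P0.R1=2 P2.R0=0
P0.R0=1 P0.R1=2 P2.R0=1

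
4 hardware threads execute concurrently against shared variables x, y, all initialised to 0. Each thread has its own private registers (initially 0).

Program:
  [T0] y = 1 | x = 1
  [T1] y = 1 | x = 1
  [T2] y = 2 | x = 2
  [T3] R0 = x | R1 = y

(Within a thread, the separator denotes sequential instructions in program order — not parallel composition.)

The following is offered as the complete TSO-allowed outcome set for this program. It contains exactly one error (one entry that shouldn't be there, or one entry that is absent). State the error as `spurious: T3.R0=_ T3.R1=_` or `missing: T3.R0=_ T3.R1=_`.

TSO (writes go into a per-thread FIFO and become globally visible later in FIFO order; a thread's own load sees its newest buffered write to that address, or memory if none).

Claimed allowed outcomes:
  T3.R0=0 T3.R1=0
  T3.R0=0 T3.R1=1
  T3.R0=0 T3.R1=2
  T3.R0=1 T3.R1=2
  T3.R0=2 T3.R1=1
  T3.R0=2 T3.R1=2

missing: T3.R0=1 T3.R1=1

outcome vector order: (T3.R0,T3.R1)
TSO (7): (0,0) (0,1) (0,2) (1,1) (1,2) (2,1) (2,2)
TSO∖claimed = {(1,1)}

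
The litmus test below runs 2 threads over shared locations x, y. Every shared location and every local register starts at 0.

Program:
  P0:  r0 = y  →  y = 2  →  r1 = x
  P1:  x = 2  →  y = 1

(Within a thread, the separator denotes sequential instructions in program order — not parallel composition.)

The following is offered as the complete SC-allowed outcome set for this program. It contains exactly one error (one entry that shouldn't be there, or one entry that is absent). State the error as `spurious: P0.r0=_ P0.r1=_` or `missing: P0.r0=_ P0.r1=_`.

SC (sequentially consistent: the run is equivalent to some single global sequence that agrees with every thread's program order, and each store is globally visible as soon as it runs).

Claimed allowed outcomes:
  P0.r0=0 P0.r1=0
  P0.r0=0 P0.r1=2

missing: P0.r0=1 P0.r1=2

outcome vector order: (P0.r0,P0.r1)
SC (3): <0 0> <0 2> <1 2>
SC∖claimed = {<1 2>}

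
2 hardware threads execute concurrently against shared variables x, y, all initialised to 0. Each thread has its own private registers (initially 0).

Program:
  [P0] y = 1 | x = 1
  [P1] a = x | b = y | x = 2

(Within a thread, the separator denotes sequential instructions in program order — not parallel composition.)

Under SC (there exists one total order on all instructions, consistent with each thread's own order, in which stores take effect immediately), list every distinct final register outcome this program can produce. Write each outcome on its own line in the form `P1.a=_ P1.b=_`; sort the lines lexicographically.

P1.a=0 P1.b=0
P1.a=0 P1.b=1
P1.a=1 P1.b=1

outcome vector order: (P1.a,P1.b)
|SC outcomes| = 3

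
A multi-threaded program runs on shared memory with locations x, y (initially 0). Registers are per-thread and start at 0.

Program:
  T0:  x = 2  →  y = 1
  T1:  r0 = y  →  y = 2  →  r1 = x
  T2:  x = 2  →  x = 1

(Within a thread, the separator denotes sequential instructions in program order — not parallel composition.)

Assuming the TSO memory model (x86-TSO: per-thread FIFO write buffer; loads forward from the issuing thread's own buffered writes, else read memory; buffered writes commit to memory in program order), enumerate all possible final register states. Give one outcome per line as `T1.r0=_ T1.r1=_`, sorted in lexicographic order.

T1.r0=0 T1.r1=0
T1.r0=0 T1.r1=1
T1.r0=0 T1.r1=2
T1.r0=1 T1.r1=1
T1.r0=1 T1.r1=2

outcome vector order: (T1.r0,T1.r1)
|TSO outcomes| = 5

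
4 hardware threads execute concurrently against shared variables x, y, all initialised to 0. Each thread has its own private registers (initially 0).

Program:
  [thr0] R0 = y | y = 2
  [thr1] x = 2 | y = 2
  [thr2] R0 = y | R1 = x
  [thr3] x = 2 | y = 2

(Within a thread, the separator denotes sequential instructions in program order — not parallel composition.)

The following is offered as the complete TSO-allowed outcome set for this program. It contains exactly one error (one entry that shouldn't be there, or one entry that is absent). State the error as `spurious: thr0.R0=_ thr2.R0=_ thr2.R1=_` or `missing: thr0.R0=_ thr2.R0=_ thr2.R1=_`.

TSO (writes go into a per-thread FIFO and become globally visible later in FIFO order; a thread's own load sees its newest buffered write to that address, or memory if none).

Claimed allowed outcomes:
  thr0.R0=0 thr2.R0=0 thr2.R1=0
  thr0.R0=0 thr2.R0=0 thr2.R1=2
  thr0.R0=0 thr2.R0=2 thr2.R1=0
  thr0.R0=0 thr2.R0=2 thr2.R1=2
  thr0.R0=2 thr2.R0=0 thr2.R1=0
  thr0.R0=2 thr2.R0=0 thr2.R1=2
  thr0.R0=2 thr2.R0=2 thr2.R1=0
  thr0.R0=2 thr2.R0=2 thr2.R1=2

outcome vector order: (thr0.R0,thr2.R0,thr2.R1)
[TSO] allowed = {<0 0 0> <0 0 2> <0 2 0> <0 2 2> <2 0 0> <2 0 2> <2 2 2>}
claimed∖TSO = {<2 2 0>}

spurious: thr0.R0=2 thr2.R0=2 thr2.R1=0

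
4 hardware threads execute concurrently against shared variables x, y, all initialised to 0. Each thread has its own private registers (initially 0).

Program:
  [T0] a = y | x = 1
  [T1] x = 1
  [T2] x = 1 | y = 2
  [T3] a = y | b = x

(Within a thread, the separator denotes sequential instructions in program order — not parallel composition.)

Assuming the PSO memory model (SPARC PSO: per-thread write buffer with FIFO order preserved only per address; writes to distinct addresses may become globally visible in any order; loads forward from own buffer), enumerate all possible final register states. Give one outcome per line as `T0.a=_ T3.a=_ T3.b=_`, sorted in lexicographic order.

T0.a=0 T3.a=0 T3.b=0
T0.a=0 T3.a=0 T3.b=1
T0.a=0 T3.a=2 T3.b=0
T0.a=0 T3.a=2 T3.b=1
T0.a=2 T3.a=0 T3.b=0
T0.a=2 T3.a=0 T3.b=1
T0.a=2 T3.a=2 T3.b=0
T0.a=2 T3.a=2 T3.b=1

outcome vector order: (T0.a,T3.a,T3.b)
|PSO outcomes| = 8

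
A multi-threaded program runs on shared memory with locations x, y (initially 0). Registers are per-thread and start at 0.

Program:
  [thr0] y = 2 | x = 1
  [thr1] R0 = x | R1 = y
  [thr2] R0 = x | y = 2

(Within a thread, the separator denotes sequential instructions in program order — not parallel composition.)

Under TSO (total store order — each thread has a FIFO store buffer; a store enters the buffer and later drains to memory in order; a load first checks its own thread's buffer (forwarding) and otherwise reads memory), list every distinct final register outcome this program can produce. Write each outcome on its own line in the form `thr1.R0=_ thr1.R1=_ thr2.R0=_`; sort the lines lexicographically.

outcome vector order: (thr1.R0,thr1.R1,thr2.R0)
|TSO outcomes| = 6

thr1.R0=0 thr1.R1=0 thr2.R0=0
thr1.R0=0 thr1.R1=0 thr2.R0=1
thr1.R0=0 thr1.R1=2 thr2.R0=0
thr1.R0=0 thr1.R1=2 thr2.R0=1
thr1.R0=1 thr1.R1=2 thr2.R0=0
thr1.R0=1 thr1.R1=2 thr2.R0=1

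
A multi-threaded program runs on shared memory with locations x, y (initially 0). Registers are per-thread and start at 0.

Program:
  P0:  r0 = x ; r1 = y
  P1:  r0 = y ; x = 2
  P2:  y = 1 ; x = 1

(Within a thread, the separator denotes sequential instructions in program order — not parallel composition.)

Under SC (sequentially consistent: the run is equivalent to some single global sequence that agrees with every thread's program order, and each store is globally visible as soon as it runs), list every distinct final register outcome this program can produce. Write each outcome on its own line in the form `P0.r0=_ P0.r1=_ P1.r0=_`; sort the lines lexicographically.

P0.r0=0 P0.r1=0 P1.r0=0
P0.r0=0 P0.r1=0 P1.r0=1
P0.r0=0 P0.r1=1 P1.r0=0
P0.r0=0 P0.r1=1 P1.r0=1
P0.r0=1 P0.r1=1 P1.r0=0
P0.r0=1 P0.r1=1 P1.r0=1
P0.r0=2 P0.r1=0 P1.r0=0
P0.r0=2 P0.r1=1 P1.r0=0
P0.r0=2 P0.r1=1 P1.r0=1

outcome vector order: (P0.r0,P0.r1,P1.r0)
|SC outcomes| = 9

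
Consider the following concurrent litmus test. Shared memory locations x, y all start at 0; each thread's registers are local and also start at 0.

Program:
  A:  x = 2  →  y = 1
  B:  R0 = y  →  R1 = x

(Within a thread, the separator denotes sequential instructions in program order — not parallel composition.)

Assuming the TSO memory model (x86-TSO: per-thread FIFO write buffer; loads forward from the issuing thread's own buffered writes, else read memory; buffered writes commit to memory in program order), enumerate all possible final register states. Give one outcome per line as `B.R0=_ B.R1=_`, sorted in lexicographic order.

B.R0=0 B.R1=0
B.R0=0 B.R1=2
B.R0=1 B.R1=2

outcome vector order: (B.R0,B.R1)
|TSO outcomes| = 3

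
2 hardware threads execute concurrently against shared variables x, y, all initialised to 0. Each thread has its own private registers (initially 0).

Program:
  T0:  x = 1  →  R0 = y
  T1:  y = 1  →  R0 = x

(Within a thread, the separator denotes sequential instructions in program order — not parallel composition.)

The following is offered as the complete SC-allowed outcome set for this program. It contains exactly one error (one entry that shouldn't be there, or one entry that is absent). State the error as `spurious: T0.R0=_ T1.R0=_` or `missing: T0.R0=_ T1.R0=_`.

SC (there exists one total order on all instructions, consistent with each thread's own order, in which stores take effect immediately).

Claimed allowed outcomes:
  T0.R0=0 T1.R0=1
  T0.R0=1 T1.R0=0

missing: T0.R0=1 T1.R0=1

outcome vector order: (T0.R0,T1.R0)
under SC → 0/1 1/0 1/1
SC∖claimed = {1/1}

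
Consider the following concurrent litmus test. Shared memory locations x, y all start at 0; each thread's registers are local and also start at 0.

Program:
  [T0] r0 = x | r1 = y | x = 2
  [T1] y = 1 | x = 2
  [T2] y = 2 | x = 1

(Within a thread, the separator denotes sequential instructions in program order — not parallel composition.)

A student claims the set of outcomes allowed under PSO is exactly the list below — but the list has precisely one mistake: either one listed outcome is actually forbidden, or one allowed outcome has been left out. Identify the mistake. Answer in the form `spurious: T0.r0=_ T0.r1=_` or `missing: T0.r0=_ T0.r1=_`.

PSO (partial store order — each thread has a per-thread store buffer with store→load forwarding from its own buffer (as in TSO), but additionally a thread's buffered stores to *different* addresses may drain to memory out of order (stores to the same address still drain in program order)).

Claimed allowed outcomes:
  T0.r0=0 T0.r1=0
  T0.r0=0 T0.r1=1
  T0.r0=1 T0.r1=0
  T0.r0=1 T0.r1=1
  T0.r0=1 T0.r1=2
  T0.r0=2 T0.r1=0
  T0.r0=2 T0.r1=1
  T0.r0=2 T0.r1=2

missing: T0.r0=0 T0.r1=2

outcome vector order: (T0.r0,T0.r1)
PSO (9): 0/0; 0/1; 0/2; 1/0; 1/1; 1/2; 2/0; 2/1; 2/2
PSO∖claimed = {0/2}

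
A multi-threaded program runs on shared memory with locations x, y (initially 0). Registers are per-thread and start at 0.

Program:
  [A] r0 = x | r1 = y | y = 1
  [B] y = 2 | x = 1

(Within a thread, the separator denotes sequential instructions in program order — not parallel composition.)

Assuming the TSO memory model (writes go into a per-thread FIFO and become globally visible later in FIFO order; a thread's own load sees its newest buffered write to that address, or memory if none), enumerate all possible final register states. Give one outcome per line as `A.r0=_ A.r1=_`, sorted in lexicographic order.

outcome vector order: (A.r0,A.r1)
|TSO outcomes| = 3

A.r0=0 A.r1=0
A.r0=0 A.r1=2
A.r0=1 A.r1=2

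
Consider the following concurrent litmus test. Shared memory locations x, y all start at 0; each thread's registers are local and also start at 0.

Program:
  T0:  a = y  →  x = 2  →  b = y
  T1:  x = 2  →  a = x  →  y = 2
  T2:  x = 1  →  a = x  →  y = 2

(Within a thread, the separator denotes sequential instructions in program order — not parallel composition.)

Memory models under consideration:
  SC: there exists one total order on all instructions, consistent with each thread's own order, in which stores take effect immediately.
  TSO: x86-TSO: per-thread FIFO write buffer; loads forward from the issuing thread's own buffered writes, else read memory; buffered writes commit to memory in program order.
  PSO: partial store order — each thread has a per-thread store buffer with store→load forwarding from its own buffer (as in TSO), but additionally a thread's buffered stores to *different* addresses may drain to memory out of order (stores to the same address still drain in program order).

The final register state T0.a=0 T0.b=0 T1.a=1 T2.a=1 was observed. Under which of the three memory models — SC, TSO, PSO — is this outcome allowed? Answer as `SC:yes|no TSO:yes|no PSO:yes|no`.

SC:yes TSO:yes PSO:yes

outcome vector order: (T0.a,T0.b,T1.a,T2.a)
SC: 12 outcomes — {<0 0 1 1>; <0 0 1 2>; <0 0 2 1>; <0 0 2 2>; <0 2 1 1>; <0 2 1 2>; <0 2 2 1>; <0 2 2 2>; <2 2 1 1>; <2 2 1 2>; <2 2 2 1>; <2 2 2 2>}
TSO: 12 outcomes — {<0 0 1 1>; <0 0 1 2>; <0 0 2 1>; <0 0 2 2>; <0 2 1 1>; <0 2 1 2>; <0 2 2 1>; <0 2 2 2>; <2 2 1 1>; <2 2 1 2>; <2 2 2 1>; <2 2 2 2>}
PSO: 12 outcomes — {<0 0 1 1>; <0 0 1 2>; <0 0 2 1>; <0 0 2 2>; <0 2 1 1>; <0 2 1 2>; <0 2 2 1>; <0 2 2 2>; <2 2 1 1>; <2 2 1 2>; <2 2 2 1>; <2 2 2 2>}
target <0 0 1 1> ∈ {SC,TSO,PSO}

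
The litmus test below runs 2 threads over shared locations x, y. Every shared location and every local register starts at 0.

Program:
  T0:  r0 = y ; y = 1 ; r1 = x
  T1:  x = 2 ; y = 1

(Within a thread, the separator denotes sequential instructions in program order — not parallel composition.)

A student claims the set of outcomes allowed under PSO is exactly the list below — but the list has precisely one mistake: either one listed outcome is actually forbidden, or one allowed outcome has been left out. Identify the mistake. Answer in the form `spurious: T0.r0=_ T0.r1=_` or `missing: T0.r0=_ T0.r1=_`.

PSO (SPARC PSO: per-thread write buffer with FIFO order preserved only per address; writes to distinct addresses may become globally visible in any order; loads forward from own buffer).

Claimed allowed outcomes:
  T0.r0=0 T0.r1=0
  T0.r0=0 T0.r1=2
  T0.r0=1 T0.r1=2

missing: T0.r0=1 T0.r1=0

outcome vector order: (T0.r0,T0.r1)
[PSO] allowed = {(0,0); (0,2); (1,0); (1,2)}
PSO∖claimed = {(1,0)}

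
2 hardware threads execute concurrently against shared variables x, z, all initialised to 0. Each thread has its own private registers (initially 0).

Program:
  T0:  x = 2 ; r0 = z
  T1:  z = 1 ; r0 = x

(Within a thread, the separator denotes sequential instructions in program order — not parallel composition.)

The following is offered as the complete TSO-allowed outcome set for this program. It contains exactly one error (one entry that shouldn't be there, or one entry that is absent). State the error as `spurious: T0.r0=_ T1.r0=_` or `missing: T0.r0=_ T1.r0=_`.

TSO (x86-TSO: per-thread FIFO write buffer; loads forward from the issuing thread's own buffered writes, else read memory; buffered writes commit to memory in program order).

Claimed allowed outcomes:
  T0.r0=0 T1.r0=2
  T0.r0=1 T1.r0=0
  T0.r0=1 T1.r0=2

missing: T0.r0=0 T1.r0=0

outcome vector order: (T0.r0,T1.r0)
[TSO] allowed = {<0 0> <0 2> <1 0> <1 2>}
TSO∖claimed = {<0 0>}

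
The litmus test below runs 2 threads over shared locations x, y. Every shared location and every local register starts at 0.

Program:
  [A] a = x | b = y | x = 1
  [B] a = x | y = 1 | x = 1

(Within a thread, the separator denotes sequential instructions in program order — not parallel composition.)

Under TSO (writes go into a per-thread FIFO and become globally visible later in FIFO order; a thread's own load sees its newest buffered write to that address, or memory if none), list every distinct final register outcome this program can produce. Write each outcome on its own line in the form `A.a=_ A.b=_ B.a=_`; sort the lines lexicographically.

outcome vector order: (A.a,A.b,B.a)
|TSO outcomes| = 4

A.a=0 A.b=0 B.a=0
A.a=0 A.b=0 B.a=1
A.a=0 A.b=1 B.a=0
A.a=1 A.b=1 B.a=0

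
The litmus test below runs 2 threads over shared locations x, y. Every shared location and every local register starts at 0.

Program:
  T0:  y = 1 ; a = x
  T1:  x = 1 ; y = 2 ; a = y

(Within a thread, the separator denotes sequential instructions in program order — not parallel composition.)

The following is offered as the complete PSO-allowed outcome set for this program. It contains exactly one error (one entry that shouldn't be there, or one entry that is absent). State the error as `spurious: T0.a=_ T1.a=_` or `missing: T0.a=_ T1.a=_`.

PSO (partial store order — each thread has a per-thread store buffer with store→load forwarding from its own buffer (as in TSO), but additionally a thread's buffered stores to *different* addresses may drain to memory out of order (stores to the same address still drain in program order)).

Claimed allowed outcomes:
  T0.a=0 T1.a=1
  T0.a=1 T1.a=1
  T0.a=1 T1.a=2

missing: T0.a=0 T1.a=2

outcome vector order: (T0.a,T1.a)
PSO (4): (0,1), (0,2), (1,1), (1,2)
PSO∖claimed = {(0,2)}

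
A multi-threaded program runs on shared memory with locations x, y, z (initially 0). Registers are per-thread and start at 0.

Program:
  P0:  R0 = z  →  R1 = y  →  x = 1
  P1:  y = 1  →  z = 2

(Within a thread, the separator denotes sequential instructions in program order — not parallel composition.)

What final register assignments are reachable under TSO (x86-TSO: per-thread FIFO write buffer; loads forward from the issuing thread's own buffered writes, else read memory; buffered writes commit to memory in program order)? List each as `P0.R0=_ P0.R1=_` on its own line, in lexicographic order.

P0.R0=0 P0.R1=0
P0.R0=0 P0.R1=1
P0.R0=2 P0.R1=1

outcome vector order: (P0.R0,P0.R1)
|TSO outcomes| = 3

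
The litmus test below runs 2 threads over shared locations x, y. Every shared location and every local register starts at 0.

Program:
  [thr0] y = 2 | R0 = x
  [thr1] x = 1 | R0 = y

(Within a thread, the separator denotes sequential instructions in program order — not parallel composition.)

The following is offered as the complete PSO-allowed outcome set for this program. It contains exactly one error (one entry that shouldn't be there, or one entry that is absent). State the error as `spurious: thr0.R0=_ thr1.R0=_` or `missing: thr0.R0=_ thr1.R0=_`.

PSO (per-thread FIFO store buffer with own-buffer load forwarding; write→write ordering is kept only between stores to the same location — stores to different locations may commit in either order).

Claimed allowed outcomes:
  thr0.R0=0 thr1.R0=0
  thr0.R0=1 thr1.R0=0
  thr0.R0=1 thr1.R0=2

outcome vector order: (thr0.R0,thr1.R0)
[PSO] allowed = {(0,0), (0,2), (1,0), (1,2)}
PSO∖claimed = {(0,2)}

missing: thr0.R0=0 thr1.R0=2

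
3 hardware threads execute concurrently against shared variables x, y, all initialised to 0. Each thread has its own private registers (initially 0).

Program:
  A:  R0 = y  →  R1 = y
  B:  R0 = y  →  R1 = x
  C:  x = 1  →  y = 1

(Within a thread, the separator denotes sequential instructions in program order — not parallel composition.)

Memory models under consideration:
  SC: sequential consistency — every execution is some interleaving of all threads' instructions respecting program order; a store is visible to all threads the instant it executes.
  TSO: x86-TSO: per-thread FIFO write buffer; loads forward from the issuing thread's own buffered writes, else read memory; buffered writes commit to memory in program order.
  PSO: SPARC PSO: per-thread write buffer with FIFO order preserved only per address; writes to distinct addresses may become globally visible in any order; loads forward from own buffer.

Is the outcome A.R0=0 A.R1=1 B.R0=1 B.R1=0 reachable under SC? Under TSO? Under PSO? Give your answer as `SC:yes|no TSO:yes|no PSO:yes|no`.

SC:no TSO:no PSO:yes

outcome vector order: (A.R0,A.R1,B.R0,B.R1)
SC: 9 outcomes — {<0 0 0 0> <0 0 0 1> <0 0 1 1> <0 1 0 0> <0 1 0 1> <0 1 1 1> <1 1 0 0> <1 1 0 1> <1 1 1 1>}
TSO: 9 outcomes — {<0 0 0 0> <0 0 0 1> <0 0 1 1> <0 1 0 0> <0 1 0 1> <0 1 1 1> <1 1 0 0> <1 1 0 1> <1 1 1 1>}
PSO: 12 outcomes — {<0 0 0 0> <0 0 0 1> <0 0 1 0> <0 0 1 1> <0 1 0 0> <0 1 0 1> <0 1 1 0> <0 1 1 1> <1 1 0 0> <1 1 0 1> <1 1 1 0> <1 1 1 1>}
target <0 1 1 0> ∈ {PSO}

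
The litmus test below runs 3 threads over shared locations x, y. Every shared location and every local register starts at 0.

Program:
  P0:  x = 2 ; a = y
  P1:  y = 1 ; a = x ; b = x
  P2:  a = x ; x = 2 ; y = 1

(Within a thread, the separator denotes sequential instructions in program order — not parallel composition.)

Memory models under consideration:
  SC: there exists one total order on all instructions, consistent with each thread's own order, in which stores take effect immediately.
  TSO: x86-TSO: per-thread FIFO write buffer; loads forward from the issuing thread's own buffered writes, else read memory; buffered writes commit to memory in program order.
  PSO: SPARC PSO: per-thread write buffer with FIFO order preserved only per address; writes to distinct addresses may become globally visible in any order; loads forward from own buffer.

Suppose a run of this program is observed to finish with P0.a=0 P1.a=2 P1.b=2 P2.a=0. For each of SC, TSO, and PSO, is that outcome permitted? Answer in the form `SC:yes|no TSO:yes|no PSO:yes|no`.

SC:yes TSO:yes PSO:yes

outcome vector order: (P0.a,P1.a,P1.b,P2.a)
SC (8): <0 2 2 0>; <0 2 2 2>; <1 0 0 0>; <1 0 0 2>; <1 0 2 0>; <1 0 2 2>; <1 2 2 0>; <1 2 2 2>
TSO (12): <0 0 0 0>; <0 0 0 2>; <0 0 2 0>; <0 0 2 2>; <0 2 2 0>; <0 2 2 2>; <1 0 0 0>; <1 0 0 2>; <1 0 2 0>; <1 0 2 2>; <1 2 2 0>; <1 2 2 2>
PSO (12): <0 0 0 0>; <0 0 0 2>; <0 0 2 0>; <0 0 2 2>; <0 2 2 0>; <0 2 2 2>; <1 0 0 0>; <1 0 0 2>; <1 0 2 0>; <1 0 2 2>; <1 2 2 0>; <1 2 2 2>
target <0 2 2 0> ∈ {SC,TSO,PSO}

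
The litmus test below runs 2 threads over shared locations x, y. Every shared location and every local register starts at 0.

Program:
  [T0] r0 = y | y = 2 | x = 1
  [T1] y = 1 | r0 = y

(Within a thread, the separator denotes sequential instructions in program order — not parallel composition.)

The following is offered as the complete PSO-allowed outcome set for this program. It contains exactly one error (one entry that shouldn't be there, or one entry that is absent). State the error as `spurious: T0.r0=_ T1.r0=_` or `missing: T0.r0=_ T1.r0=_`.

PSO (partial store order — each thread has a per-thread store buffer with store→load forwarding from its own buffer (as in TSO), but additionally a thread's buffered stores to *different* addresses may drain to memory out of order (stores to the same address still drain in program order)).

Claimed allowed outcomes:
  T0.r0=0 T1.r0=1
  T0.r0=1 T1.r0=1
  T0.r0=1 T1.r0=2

outcome vector order: (T0.r0,T1.r0)
PSO: 4 outcomes — {01 02 11 12}
PSO∖claimed = {02}

missing: T0.r0=0 T1.r0=2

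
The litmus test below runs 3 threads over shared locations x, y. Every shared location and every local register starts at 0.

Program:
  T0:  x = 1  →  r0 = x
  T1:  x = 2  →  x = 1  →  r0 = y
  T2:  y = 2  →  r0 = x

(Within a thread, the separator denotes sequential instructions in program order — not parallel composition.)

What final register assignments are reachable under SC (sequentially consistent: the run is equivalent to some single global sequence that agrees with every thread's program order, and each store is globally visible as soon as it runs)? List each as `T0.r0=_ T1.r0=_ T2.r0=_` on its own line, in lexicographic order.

outcome vector order: (T0.r0,T1.r0,T2.r0)
|SC outcomes| = 8

T0.r0=1 T1.r0=0 T2.r0=1
T0.r0=1 T1.r0=2 T2.r0=0
T0.r0=1 T1.r0=2 T2.r0=1
T0.r0=1 T1.r0=2 T2.r0=2
T0.r0=2 T1.r0=0 T2.r0=1
T0.r0=2 T1.r0=2 T2.r0=0
T0.r0=2 T1.r0=2 T2.r0=1
T0.r0=2 T1.r0=2 T2.r0=2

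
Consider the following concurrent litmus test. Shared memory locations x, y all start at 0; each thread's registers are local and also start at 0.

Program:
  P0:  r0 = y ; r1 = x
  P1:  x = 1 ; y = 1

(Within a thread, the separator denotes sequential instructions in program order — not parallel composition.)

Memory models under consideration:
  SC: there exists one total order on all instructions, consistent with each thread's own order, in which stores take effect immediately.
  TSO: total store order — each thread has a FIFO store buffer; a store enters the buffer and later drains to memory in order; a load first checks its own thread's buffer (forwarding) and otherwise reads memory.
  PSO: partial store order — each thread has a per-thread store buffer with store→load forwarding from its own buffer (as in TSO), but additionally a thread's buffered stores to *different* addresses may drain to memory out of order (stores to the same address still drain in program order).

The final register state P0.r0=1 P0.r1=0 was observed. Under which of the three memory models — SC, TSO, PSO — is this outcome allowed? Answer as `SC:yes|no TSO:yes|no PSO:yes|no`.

SC:no TSO:no PSO:yes

outcome vector order: (P0.r0,P0.r1)
SC: 3 outcomes — {(0,0), (0,1), (1,1)}
TSO: 3 outcomes — {(0,0), (0,1), (1,1)}
PSO: 4 outcomes — {(0,0), (0,1), (1,0), (1,1)}
target (1,0) ∈ {PSO}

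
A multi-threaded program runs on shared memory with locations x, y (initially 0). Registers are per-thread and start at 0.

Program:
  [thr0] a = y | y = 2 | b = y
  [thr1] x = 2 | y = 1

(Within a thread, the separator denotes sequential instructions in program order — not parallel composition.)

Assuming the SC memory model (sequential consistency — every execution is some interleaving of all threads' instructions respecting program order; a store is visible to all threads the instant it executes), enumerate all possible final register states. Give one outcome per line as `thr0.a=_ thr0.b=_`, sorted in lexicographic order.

outcome vector order: (thr0.a,thr0.b)
|SC outcomes| = 3

thr0.a=0 thr0.b=1
thr0.a=0 thr0.b=2
thr0.a=1 thr0.b=2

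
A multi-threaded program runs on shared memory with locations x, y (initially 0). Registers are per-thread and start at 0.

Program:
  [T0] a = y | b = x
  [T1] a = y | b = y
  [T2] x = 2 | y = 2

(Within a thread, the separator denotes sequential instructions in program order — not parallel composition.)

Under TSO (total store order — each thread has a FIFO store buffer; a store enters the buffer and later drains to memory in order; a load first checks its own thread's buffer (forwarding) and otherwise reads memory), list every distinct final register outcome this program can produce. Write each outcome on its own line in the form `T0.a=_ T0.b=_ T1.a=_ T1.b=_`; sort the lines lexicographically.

T0.a=0 T0.b=0 T1.a=0 T1.b=0
T0.a=0 T0.b=0 T1.a=0 T1.b=2
T0.a=0 T0.b=0 T1.a=2 T1.b=2
T0.a=0 T0.b=2 T1.a=0 T1.b=0
T0.a=0 T0.b=2 T1.a=0 T1.b=2
T0.a=0 T0.b=2 T1.a=2 T1.b=2
T0.a=2 T0.b=2 T1.a=0 T1.b=0
T0.a=2 T0.b=2 T1.a=0 T1.b=2
T0.a=2 T0.b=2 T1.a=2 T1.b=2

outcome vector order: (T0.a,T0.b,T1.a,T1.b)
|TSO outcomes| = 9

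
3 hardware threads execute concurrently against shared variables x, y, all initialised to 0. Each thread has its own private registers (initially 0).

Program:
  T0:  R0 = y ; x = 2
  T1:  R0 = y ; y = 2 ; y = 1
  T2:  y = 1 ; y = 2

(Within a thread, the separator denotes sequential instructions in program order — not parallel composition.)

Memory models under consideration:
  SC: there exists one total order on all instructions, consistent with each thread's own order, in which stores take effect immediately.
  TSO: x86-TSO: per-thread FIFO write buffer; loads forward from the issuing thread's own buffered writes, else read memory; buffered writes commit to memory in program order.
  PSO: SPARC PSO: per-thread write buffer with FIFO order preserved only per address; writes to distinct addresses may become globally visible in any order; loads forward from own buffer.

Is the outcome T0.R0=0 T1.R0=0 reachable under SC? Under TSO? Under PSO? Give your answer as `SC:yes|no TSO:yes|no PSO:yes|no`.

SC:yes TSO:yes PSO:yes

outcome vector order: (T0.R0,T1.R0)
SC: 9 outcomes — {<0 0>, <0 1>, <0 2>, <1 0>, <1 1>, <1 2>, <2 0>, <2 1>, <2 2>}
TSO: 9 outcomes — {<0 0>, <0 1>, <0 2>, <1 0>, <1 1>, <1 2>, <2 0>, <2 1>, <2 2>}
PSO: 9 outcomes — {<0 0>, <0 1>, <0 2>, <1 0>, <1 1>, <1 2>, <2 0>, <2 1>, <2 2>}
target <0 0> ∈ {SC,TSO,PSO}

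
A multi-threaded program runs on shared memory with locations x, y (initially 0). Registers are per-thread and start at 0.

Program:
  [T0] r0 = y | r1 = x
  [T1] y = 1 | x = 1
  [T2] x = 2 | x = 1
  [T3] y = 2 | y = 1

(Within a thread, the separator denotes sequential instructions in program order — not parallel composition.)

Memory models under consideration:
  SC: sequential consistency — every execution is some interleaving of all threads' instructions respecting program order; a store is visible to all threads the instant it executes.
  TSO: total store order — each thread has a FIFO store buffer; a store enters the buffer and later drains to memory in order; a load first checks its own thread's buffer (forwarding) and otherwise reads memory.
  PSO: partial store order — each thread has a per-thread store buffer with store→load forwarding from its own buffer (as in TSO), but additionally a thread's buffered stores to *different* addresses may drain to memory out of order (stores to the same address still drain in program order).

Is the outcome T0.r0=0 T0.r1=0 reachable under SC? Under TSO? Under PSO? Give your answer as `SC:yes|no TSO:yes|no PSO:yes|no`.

SC:yes TSO:yes PSO:yes

outcome vector order: (T0.r0,T0.r1)
[SC] allowed = {(0,0), (0,1), (0,2), (1,0), (1,1), (1,2), (2,0), (2,1), (2,2)}
[TSO] allowed = {(0,0), (0,1), (0,2), (1,0), (1,1), (1,2), (2,0), (2,1), (2,2)}
[PSO] allowed = {(0,0), (0,1), (0,2), (1,0), (1,1), (1,2), (2,0), (2,1), (2,2)}
target (0,0) ∈ {SC,TSO,PSO}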